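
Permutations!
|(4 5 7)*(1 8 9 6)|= 12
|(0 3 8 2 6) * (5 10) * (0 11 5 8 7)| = |(0 3 7)(2 6 11 5 10 8)| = 6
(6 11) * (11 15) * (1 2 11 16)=(1 2 11 6 15 16)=[0, 2, 11, 3, 4, 5, 15, 7, 8, 9, 10, 6, 12, 13, 14, 16, 1]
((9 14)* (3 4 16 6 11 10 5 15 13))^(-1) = (3 13 15 5 10 11 6 16 4)(9 14)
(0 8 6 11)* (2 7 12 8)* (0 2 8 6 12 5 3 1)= [8, 0, 7, 1, 4, 3, 11, 5, 12, 9, 10, 2, 6]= (0 8 12 6 11 2 7 5 3 1)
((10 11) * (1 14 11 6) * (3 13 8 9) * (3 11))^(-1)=(1 6 10 11 9 8 13 3 14)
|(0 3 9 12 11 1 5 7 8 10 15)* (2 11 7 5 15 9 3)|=5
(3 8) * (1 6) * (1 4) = (1 6 4)(3 8) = [0, 6, 2, 8, 1, 5, 4, 7, 3]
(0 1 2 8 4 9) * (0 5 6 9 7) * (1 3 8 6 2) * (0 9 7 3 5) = (0 5 2 6 7 9)(3 8 4) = [5, 1, 6, 8, 3, 2, 7, 9, 4, 0]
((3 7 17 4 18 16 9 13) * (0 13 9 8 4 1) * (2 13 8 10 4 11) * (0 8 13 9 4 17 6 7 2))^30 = ((0 13 3 2 9 4 18 16 10 17 1 8 11)(6 7))^30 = (0 9 10 11 2 16 8 3 18 1 13 4 17)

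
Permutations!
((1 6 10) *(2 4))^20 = ((1 6 10)(2 4))^20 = (1 10 6)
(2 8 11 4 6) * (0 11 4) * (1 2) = [11, 2, 8, 3, 6, 5, 1, 7, 4, 9, 10, 0] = (0 11)(1 2 8 4 6)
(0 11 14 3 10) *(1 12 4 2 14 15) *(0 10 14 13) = (0 11 15 1 12 4 2 13)(3 14) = [11, 12, 13, 14, 2, 5, 6, 7, 8, 9, 10, 15, 4, 0, 3, 1]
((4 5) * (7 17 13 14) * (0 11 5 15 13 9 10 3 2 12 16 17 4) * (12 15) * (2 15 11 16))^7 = ((0 16 17 9 10 3 15 13 14 7 4 12 2 11 5))^7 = (0 13 5 15 11 3 2 10 12 9 4 17 7 16 14)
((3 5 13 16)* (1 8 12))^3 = (3 16 13 5)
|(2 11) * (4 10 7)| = 6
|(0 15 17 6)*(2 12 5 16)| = |(0 15 17 6)(2 12 5 16)| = 4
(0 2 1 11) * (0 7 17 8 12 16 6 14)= (0 2 1 11 7 17 8 12 16 6 14)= [2, 11, 1, 3, 4, 5, 14, 17, 12, 9, 10, 7, 16, 13, 0, 15, 6, 8]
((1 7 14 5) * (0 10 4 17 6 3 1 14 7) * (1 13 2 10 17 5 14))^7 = (0 4 13 17 5 2 6 1 10 3)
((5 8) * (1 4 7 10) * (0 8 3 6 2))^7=((0 8 5 3 6 2)(1 4 7 10))^7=(0 8 5 3 6 2)(1 10 7 4)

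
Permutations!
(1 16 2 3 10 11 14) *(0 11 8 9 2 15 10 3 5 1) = [11, 16, 5, 3, 4, 1, 6, 7, 9, 2, 8, 14, 12, 13, 0, 10, 15] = (0 11 14)(1 16 15 10 8 9 2 5)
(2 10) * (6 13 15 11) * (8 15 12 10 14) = (2 14 8 15 11 6 13 12 10) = [0, 1, 14, 3, 4, 5, 13, 7, 15, 9, 2, 6, 10, 12, 8, 11]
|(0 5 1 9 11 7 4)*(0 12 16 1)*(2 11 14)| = |(0 5)(1 9 14 2 11 7 4 12 16)| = 18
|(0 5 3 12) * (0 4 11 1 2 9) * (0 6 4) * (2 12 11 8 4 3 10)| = 10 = |(0 5 10 2 9 6 3 11 1 12)(4 8)|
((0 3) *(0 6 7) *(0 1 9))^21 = (0 7)(1 3)(6 9)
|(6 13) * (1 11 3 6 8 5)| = 7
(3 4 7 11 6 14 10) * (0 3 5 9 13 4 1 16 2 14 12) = [3, 16, 14, 1, 7, 9, 12, 11, 8, 13, 5, 6, 0, 4, 10, 15, 2] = (0 3 1 16 2 14 10 5 9 13 4 7 11 6 12)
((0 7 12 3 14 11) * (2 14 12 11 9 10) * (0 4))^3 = ((0 7 11 4)(2 14 9 10)(3 12))^3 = (0 4 11 7)(2 10 9 14)(3 12)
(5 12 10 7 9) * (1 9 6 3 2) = (1 9 5 12 10 7 6 3 2) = [0, 9, 1, 2, 4, 12, 3, 6, 8, 5, 7, 11, 10]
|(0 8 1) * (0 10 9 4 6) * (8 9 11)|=4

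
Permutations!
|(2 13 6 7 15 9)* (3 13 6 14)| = |(2 6 7 15 9)(3 13 14)| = 15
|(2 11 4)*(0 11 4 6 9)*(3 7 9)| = 6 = |(0 11 6 3 7 9)(2 4)|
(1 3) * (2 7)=(1 3)(2 7)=[0, 3, 7, 1, 4, 5, 6, 2]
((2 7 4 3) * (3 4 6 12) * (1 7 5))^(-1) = ((1 7 6 12 3 2 5))^(-1) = (1 5 2 3 12 6 7)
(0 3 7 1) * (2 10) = (0 3 7 1)(2 10) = [3, 0, 10, 7, 4, 5, 6, 1, 8, 9, 2]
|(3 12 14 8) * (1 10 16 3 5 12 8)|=|(1 10 16 3 8 5 12 14)|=8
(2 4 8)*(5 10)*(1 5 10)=(10)(1 5)(2 4 8)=[0, 5, 4, 3, 8, 1, 6, 7, 2, 9, 10]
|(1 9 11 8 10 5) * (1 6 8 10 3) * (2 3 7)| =10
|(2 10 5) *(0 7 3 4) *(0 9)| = 15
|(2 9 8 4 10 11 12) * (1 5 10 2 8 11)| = |(1 5 10)(2 9 11 12 8 4)| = 6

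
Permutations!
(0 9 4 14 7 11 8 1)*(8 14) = (0 9 4 8 1)(7 11 14) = [9, 0, 2, 3, 8, 5, 6, 11, 1, 4, 10, 14, 12, 13, 7]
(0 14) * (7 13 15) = (0 14)(7 13 15) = [14, 1, 2, 3, 4, 5, 6, 13, 8, 9, 10, 11, 12, 15, 0, 7]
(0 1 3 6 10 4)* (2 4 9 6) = (0 1 3 2 4)(6 10 9) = [1, 3, 4, 2, 0, 5, 10, 7, 8, 6, 9]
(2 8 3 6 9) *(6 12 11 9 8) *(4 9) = (2 6 8 3 12 11 4 9) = [0, 1, 6, 12, 9, 5, 8, 7, 3, 2, 10, 4, 11]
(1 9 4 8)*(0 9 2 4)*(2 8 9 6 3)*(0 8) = (0 6 3 2 4 9 8 1) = [6, 0, 4, 2, 9, 5, 3, 7, 1, 8]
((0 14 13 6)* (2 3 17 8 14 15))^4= ((0 15 2 3 17 8 14 13 6))^4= (0 17 6 3 13 2 14 15 8)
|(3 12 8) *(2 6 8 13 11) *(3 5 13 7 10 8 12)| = |(2 6 12 7 10 8 5 13 11)| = 9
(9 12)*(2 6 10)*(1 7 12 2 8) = (1 7 12 9 2 6 10 8) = [0, 7, 6, 3, 4, 5, 10, 12, 1, 2, 8, 11, 9]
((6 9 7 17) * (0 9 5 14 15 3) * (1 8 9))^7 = (0 5 9 3 6 8 15 17 1 14 7)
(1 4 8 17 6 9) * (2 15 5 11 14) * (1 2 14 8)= (1 4)(2 15 5 11 8 17 6 9)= [0, 4, 15, 3, 1, 11, 9, 7, 17, 2, 10, 8, 12, 13, 14, 5, 16, 6]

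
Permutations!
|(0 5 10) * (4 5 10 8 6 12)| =|(0 10)(4 5 8 6 12)| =10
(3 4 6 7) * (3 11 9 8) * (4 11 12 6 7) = (3 11 9 8)(4 7 12 6) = [0, 1, 2, 11, 7, 5, 4, 12, 3, 8, 10, 9, 6]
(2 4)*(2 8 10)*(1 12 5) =(1 12 5)(2 4 8 10) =[0, 12, 4, 3, 8, 1, 6, 7, 10, 9, 2, 11, 5]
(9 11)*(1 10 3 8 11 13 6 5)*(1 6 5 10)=(3 8 11 9 13 5 6 10)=[0, 1, 2, 8, 4, 6, 10, 7, 11, 13, 3, 9, 12, 5]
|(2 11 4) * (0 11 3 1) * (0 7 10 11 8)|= |(0 8)(1 7 10 11 4 2 3)|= 14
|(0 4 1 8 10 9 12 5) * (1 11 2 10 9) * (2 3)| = |(0 4 11 3 2 10 1 8 9 12 5)| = 11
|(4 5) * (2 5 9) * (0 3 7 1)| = |(0 3 7 1)(2 5 4 9)| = 4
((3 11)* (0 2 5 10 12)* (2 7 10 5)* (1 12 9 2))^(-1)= (0 12 1 2 9 10 7)(3 11)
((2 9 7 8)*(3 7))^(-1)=((2 9 3 7 8))^(-1)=(2 8 7 3 9)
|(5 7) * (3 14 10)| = 6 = |(3 14 10)(5 7)|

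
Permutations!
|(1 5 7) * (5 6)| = |(1 6 5 7)| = 4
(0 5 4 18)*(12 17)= (0 5 4 18)(12 17)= [5, 1, 2, 3, 18, 4, 6, 7, 8, 9, 10, 11, 17, 13, 14, 15, 16, 12, 0]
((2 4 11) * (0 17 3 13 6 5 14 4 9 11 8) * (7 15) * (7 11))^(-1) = ((0 17 3 13 6 5 14 4 8)(2 9 7 15 11))^(-1) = (0 8 4 14 5 6 13 3 17)(2 11 15 7 9)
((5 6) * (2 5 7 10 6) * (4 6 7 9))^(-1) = (2 5)(4 9 6)(7 10)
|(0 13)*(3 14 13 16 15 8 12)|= 8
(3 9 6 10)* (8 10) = (3 9 6 8 10) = [0, 1, 2, 9, 4, 5, 8, 7, 10, 6, 3]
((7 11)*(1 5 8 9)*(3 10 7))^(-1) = ((1 5 8 9)(3 10 7 11))^(-1) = (1 9 8 5)(3 11 7 10)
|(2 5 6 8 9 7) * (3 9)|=7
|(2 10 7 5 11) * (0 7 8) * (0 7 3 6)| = 6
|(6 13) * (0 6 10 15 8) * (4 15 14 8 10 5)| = |(0 6 13 5 4 15 10 14 8)| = 9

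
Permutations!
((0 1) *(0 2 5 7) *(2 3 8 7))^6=(0 1 3 8 7)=((0 1 3 8 7)(2 5))^6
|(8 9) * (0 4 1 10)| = |(0 4 1 10)(8 9)| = 4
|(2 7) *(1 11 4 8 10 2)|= |(1 11 4 8 10 2 7)|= 7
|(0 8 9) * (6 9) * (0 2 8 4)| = |(0 4)(2 8 6 9)| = 4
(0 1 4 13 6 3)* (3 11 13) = (0 1 4 3)(6 11 13) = [1, 4, 2, 0, 3, 5, 11, 7, 8, 9, 10, 13, 12, 6]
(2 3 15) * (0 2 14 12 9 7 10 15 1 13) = [2, 13, 3, 1, 4, 5, 6, 10, 8, 7, 15, 11, 9, 0, 12, 14] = (0 2 3 1 13)(7 10 15 14 12 9)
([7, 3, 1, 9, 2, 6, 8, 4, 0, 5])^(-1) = (0 8 6 5 9 3 1 2 4 7)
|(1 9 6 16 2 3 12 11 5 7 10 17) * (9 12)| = |(1 12 11 5 7 10 17)(2 3 9 6 16)| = 35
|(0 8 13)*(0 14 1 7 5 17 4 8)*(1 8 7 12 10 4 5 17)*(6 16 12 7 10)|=12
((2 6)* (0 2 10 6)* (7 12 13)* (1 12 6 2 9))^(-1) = (0 2 10 6 7 13 12 1 9)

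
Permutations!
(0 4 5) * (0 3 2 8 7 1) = [4, 0, 8, 2, 5, 3, 6, 1, 7] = (0 4 5 3 2 8 7 1)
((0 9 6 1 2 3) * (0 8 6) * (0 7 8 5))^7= (0 3 1 8 9 5 2 6 7)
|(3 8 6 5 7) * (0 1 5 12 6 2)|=14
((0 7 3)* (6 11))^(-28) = ((0 7 3)(6 11))^(-28) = (11)(0 3 7)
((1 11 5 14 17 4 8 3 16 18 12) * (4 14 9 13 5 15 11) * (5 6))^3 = (1 3 12 8 18 4 16)(5 6 13 9)(11 15)(14 17)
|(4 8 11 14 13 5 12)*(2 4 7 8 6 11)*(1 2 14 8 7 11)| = |(1 2 4 6)(5 12 11 8 14 13)| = 12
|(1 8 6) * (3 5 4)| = 3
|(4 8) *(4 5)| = |(4 8 5)| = 3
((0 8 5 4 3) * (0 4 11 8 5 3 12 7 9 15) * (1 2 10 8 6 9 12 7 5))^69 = (0 15 9 6 11 5 12 7 4 3 8 10 2 1)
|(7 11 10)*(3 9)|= 6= |(3 9)(7 11 10)|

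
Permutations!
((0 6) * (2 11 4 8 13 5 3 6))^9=((0 2 11 4 8 13 5 3 6))^9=(13)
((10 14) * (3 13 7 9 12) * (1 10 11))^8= ((1 10 14 11)(3 13 7 9 12))^8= (14)(3 9 13 12 7)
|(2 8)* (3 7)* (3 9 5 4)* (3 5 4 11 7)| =|(2 8)(4 5 11 7 9)| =10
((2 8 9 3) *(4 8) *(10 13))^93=(2 9 4 3 8)(10 13)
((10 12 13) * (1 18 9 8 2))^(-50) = ((1 18 9 8 2)(10 12 13))^(-50) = (18)(10 12 13)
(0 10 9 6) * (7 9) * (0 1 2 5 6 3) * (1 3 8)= (0 10 7 9 8 1 2 5 6 3)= [10, 2, 5, 0, 4, 6, 3, 9, 1, 8, 7]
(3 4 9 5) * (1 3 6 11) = [0, 3, 2, 4, 9, 6, 11, 7, 8, 5, 10, 1] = (1 3 4 9 5 6 11)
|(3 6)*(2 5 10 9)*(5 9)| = 2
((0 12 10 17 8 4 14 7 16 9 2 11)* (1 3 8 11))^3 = ((0 12 10 17 11)(1 3 8 4 14 7 16 9 2))^3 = (0 17 12 11 10)(1 4 16)(2 8 7)(3 14 9)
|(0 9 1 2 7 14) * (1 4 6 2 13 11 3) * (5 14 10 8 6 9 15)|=|(0 15 5 14)(1 13 11 3)(2 7 10 8 6)(4 9)|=20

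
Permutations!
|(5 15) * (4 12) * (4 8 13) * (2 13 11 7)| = 14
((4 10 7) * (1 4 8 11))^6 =(11)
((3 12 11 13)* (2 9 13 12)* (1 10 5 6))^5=(1 10 5 6)(2 9 13 3)(11 12)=((1 10 5 6)(2 9 13 3)(11 12))^5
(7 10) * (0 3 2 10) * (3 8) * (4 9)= (0 8 3 2 10 7)(4 9)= [8, 1, 10, 2, 9, 5, 6, 0, 3, 4, 7]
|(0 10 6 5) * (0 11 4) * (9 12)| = 6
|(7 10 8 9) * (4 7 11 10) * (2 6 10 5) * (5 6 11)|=|(2 11 6 10 8 9 5)(4 7)|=14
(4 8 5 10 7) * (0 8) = [8, 1, 2, 3, 0, 10, 6, 4, 5, 9, 7] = (0 8 5 10 7 4)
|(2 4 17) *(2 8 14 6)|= 6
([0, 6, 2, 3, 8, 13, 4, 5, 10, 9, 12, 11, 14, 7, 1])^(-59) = [0, 10, 2, 3, 14, 13, 12, 5, 1, 9, 6, 11, 4, 7, 8]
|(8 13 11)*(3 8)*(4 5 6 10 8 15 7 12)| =11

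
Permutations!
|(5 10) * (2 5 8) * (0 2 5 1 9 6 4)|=|(0 2 1 9 6 4)(5 10 8)|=6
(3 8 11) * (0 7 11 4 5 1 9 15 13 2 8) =(0 7 11 3)(1 9 15 13 2 8 4 5) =[7, 9, 8, 0, 5, 1, 6, 11, 4, 15, 10, 3, 12, 2, 14, 13]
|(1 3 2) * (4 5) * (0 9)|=6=|(0 9)(1 3 2)(4 5)|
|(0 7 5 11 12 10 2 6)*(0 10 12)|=12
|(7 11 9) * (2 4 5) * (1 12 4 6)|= 6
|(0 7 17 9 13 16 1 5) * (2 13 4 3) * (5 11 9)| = 8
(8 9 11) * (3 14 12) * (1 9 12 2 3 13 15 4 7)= (1 9 11 8 12 13 15 4 7)(2 3 14)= [0, 9, 3, 14, 7, 5, 6, 1, 12, 11, 10, 8, 13, 15, 2, 4]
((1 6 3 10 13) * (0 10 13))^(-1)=(0 10)(1 13 3 6)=((0 10)(1 6 3 13))^(-1)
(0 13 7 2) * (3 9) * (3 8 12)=(0 13 7 2)(3 9 8 12)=[13, 1, 0, 9, 4, 5, 6, 2, 12, 8, 10, 11, 3, 7]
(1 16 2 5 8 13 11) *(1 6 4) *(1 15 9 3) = [0, 16, 5, 1, 15, 8, 4, 7, 13, 3, 10, 6, 12, 11, 14, 9, 2] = (1 16 2 5 8 13 11 6 4 15 9 3)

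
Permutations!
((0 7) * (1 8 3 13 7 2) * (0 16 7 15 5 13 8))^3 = (3 8)(7 16) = ((0 2 1)(3 8)(5 13 15)(7 16))^3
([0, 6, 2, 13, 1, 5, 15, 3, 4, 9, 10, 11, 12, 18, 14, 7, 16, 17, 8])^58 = (1 3 4 7 8 15 18 6 13)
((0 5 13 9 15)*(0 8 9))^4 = (0 5 13)(8 9 15)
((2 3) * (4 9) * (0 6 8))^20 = (9)(0 8 6)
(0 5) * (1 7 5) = (0 1 7 5) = [1, 7, 2, 3, 4, 0, 6, 5]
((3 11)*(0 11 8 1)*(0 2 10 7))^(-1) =(0 7 10 2 1 8 3 11)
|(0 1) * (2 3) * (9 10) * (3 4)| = 6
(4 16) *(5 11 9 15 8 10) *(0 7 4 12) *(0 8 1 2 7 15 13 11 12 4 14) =(0 15 1 2 7 14)(4 16)(5 12 8 10)(9 13 11) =[15, 2, 7, 3, 16, 12, 6, 14, 10, 13, 5, 9, 8, 11, 0, 1, 4]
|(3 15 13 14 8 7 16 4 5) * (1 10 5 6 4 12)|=22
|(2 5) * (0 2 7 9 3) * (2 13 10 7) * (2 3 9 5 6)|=|(0 13 10 7 5 3)(2 6)|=6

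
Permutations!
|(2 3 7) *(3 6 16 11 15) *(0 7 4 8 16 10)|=30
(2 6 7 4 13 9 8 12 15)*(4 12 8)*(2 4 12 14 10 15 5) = (2 6 7 14 10 15 4 13 9 12 5) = [0, 1, 6, 3, 13, 2, 7, 14, 8, 12, 15, 11, 5, 9, 10, 4]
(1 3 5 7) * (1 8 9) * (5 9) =(1 3 9)(5 7 8) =[0, 3, 2, 9, 4, 7, 6, 8, 5, 1]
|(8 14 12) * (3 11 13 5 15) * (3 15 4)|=15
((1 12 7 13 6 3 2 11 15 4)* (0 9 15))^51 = ((0 9 15 4 1 12 7 13 6 3 2 11))^51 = (0 4 7 3)(1 13 2 9)(6 11 15 12)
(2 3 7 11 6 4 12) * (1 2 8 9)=(1 2 3 7 11 6 4 12 8 9)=[0, 2, 3, 7, 12, 5, 4, 11, 9, 1, 10, 6, 8]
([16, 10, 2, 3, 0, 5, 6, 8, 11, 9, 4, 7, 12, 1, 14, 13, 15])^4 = [1, 16, 2, 3, 13, 5, 6, 8, 11, 9, 15, 7, 12, 0, 14, 4, 10]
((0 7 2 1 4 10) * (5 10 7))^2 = (0 10 5)(1 7)(2 4)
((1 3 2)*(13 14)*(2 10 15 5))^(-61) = (1 2 5 15 10 3)(13 14)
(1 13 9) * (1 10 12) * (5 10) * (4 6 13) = (1 4 6 13 9 5 10 12) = [0, 4, 2, 3, 6, 10, 13, 7, 8, 5, 12, 11, 1, 9]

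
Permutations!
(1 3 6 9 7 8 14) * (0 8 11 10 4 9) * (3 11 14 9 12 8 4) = (0 4 12 8 9 7 14 1 11 10 3 6) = [4, 11, 2, 6, 12, 5, 0, 14, 9, 7, 3, 10, 8, 13, 1]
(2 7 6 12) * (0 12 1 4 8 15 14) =(0 12 2 7 6 1 4 8 15 14) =[12, 4, 7, 3, 8, 5, 1, 6, 15, 9, 10, 11, 2, 13, 0, 14]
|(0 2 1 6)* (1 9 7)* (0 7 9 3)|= 3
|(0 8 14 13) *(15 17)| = 4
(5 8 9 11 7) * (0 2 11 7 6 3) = (0 2 11 6 3)(5 8 9 7) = [2, 1, 11, 0, 4, 8, 3, 5, 9, 7, 10, 6]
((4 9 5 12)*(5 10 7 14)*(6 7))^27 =(4 6 5 9 7 12 10 14)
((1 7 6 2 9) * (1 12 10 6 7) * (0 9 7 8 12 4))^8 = (0 4 9)(2 8 10)(6 7 12)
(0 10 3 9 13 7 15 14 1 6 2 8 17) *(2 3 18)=(0 10 18 2 8 17)(1 6 3 9 13 7 15 14)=[10, 6, 8, 9, 4, 5, 3, 15, 17, 13, 18, 11, 12, 7, 1, 14, 16, 0, 2]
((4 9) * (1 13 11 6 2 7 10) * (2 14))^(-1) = (1 10 7 2 14 6 11 13)(4 9)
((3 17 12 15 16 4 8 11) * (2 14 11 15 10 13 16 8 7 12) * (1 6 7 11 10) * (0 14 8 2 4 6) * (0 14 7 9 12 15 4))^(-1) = (0 17 3 11 4 8 2 15 7)(1 12 9 6 16 13 10 14)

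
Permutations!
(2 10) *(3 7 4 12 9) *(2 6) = (2 10 6)(3 7 4 12 9) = [0, 1, 10, 7, 12, 5, 2, 4, 8, 3, 6, 11, 9]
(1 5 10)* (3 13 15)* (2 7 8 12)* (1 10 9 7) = [0, 5, 1, 13, 4, 9, 6, 8, 12, 7, 10, 11, 2, 15, 14, 3] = (1 5 9 7 8 12 2)(3 13 15)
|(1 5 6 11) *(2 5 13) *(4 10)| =|(1 13 2 5 6 11)(4 10)| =6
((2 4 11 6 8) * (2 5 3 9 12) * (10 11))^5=(2 8)(3 10)(4 5)(6 12)(9 11)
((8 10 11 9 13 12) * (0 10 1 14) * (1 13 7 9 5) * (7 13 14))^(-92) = ((0 10 11 5 1 7 9 13 12 8 14))^(-92) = (0 13 5 14 9 11 8 7 10 12 1)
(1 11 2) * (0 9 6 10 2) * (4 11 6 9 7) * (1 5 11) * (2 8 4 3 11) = (0 7 3 11)(1 6 10 8 4)(2 5) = [7, 6, 5, 11, 1, 2, 10, 3, 4, 9, 8, 0]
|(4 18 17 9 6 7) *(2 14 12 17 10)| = |(2 14 12 17 9 6 7 4 18 10)| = 10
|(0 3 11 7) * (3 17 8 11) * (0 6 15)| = |(0 17 8 11 7 6 15)| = 7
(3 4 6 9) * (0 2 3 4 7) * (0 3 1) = (0 2 1)(3 7)(4 6 9) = [2, 0, 1, 7, 6, 5, 9, 3, 8, 4]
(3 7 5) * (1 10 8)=[0, 10, 2, 7, 4, 3, 6, 5, 1, 9, 8]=(1 10 8)(3 7 5)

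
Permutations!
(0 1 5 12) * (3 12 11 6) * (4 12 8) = (0 1 5 11 6 3 8 4 12) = [1, 5, 2, 8, 12, 11, 3, 7, 4, 9, 10, 6, 0]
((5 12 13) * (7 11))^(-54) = ((5 12 13)(7 11))^(-54) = (13)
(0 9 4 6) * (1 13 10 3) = [9, 13, 2, 1, 6, 5, 0, 7, 8, 4, 3, 11, 12, 10] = (0 9 4 6)(1 13 10 3)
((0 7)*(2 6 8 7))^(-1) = (0 7 8 6 2)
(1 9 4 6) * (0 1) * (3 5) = (0 1 9 4 6)(3 5) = [1, 9, 2, 5, 6, 3, 0, 7, 8, 4]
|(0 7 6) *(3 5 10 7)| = |(0 3 5 10 7 6)| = 6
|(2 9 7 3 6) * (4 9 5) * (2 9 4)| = 4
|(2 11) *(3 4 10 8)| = |(2 11)(3 4 10 8)| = 4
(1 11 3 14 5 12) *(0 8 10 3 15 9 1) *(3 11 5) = (0 8 10 11 15 9 1 5 12)(3 14) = [8, 5, 2, 14, 4, 12, 6, 7, 10, 1, 11, 15, 0, 13, 3, 9]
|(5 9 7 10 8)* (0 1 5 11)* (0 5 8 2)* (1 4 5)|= 21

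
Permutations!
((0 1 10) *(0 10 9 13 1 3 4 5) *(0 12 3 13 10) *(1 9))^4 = ((0 13 9 10)(3 4 5 12))^4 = (13)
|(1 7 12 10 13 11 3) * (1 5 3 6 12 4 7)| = 10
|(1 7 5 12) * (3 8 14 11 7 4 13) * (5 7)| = |(1 4 13 3 8 14 11 5 12)| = 9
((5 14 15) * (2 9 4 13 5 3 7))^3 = ((2 9 4 13 5 14 15 3 7))^3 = (2 13 15)(3 9 5)(4 14 7)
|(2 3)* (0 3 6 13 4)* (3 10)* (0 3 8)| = 15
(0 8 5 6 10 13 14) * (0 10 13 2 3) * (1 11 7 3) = [8, 11, 1, 0, 4, 6, 13, 3, 5, 9, 2, 7, 12, 14, 10] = (0 8 5 6 13 14 10 2 1 11 7 3)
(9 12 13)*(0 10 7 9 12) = [10, 1, 2, 3, 4, 5, 6, 9, 8, 0, 7, 11, 13, 12] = (0 10 7 9)(12 13)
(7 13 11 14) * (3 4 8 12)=(3 4 8 12)(7 13 11 14)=[0, 1, 2, 4, 8, 5, 6, 13, 12, 9, 10, 14, 3, 11, 7]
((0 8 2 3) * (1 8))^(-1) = (0 3 2 8 1)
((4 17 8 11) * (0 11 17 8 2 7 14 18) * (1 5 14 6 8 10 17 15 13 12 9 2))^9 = (18)(2 7 6 8 15 13 12 9)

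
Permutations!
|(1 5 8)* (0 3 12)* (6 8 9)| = 15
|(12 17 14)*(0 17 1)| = |(0 17 14 12 1)| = 5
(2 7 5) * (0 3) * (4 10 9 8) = [3, 1, 7, 0, 10, 2, 6, 5, 4, 8, 9] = (0 3)(2 7 5)(4 10 9 8)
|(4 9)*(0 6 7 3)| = |(0 6 7 3)(4 9)| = 4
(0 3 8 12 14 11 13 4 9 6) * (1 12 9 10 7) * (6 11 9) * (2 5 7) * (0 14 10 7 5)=(0 3 8 6 14 9 11 13 4 7 1 12 10 2)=[3, 12, 0, 8, 7, 5, 14, 1, 6, 11, 2, 13, 10, 4, 9]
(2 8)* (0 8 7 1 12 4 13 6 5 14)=(0 8 2 7 1 12 4 13 6 5 14)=[8, 12, 7, 3, 13, 14, 5, 1, 2, 9, 10, 11, 4, 6, 0]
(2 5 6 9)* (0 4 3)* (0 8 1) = (0 4 3 8 1)(2 5 6 9) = [4, 0, 5, 8, 3, 6, 9, 7, 1, 2]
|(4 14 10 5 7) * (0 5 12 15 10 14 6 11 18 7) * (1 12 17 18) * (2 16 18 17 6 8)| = 6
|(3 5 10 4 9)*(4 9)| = 4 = |(3 5 10 9)|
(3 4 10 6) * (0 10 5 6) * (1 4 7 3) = (0 10)(1 4 5 6)(3 7) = [10, 4, 2, 7, 5, 6, 1, 3, 8, 9, 0]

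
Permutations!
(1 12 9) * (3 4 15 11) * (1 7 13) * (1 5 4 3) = [0, 12, 2, 3, 15, 4, 6, 13, 8, 7, 10, 1, 9, 5, 14, 11] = (1 12 9 7 13 5 4 15 11)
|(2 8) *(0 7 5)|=|(0 7 5)(2 8)|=6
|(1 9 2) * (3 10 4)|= |(1 9 2)(3 10 4)|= 3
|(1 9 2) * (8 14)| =6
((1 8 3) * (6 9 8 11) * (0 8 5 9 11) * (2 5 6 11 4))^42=(11)(0 3)(1 8)(2 9 4 5 6)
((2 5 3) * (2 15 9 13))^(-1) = (2 13 9 15 3 5)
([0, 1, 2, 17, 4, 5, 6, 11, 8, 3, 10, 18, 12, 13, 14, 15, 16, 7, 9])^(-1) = [0, 1, 2, 9, 4, 5, 6, 17, 8, 18, 10, 7, 12, 13, 14, 15, 16, 3, 11]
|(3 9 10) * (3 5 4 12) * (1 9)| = 7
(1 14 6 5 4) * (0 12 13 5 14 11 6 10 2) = (0 12 13 5 4 1 11 6 14 10 2) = [12, 11, 0, 3, 1, 4, 14, 7, 8, 9, 2, 6, 13, 5, 10]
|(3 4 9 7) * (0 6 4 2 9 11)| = 4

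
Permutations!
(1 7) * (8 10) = (1 7)(8 10) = [0, 7, 2, 3, 4, 5, 6, 1, 10, 9, 8]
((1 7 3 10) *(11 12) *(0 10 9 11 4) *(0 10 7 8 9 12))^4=((0 7 3 12 4 10 1 8 9 11))^4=(0 4 9 3 1)(7 10 11 12 8)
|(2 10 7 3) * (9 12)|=|(2 10 7 3)(9 12)|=4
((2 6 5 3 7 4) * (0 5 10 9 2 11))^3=((0 5 3 7 4 11)(2 6 10 9))^3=(0 7)(2 9 10 6)(3 11)(4 5)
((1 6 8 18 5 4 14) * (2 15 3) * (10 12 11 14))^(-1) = (1 14 11 12 10 4 5 18 8 6)(2 3 15)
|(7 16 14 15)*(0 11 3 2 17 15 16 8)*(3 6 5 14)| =|(0 11 6 5 14 16 3 2 17 15 7 8)| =12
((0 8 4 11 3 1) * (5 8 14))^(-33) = (0 1 3 11 4 8 5 14)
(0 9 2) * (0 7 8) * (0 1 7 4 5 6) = (0 9 2 4 5 6)(1 7 8) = [9, 7, 4, 3, 5, 6, 0, 8, 1, 2]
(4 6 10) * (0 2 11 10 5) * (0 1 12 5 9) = (0 2 11 10 4 6 9)(1 12 5) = [2, 12, 11, 3, 6, 1, 9, 7, 8, 0, 4, 10, 5]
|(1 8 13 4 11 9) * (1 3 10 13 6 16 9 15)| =|(1 8 6 16 9 3 10 13 4 11 15)| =11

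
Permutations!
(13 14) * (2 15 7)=(2 15 7)(13 14)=[0, 1, 15, 3, 4, 5, 6, 2, 8, 9, 10, 11, 12, 14, 13, 7]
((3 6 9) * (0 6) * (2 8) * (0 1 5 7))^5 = (0 5 3 6 7 1 9)(2 8)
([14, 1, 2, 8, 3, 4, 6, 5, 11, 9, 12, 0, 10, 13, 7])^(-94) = (0 7 4 8)(3 11 14 5)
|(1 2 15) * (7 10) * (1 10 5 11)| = 7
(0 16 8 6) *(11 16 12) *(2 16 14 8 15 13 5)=[12, 1, 16, 3, 4, 2, 0, 7, 6, 9, 10, 14, 11, 5, 8, 13, 15]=(0 12 11 14 8 6)(2 16 15 13 5)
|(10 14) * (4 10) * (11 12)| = |(4 10 14)(11 12)| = 6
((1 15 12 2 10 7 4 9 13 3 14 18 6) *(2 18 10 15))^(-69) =((1 2 15 12 18 6)(3 14 10 7 4 9 13))^(-69) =(1 12)(2 18)(3 14 10 7 4 9 13)(6 15)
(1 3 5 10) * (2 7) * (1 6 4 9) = (1 3 5 10 6 4 9)(2 7) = [0, 3, 7, 5, 9, 10, 4, 2, 8, 1, 6]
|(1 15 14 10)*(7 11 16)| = 12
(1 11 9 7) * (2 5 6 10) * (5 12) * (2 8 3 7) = (1 11 9 2 12 5 6 10 8 3 7) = [0, 11, 12, 7, 4, 6, 10, 1, 3, 2, 8, 9, 5]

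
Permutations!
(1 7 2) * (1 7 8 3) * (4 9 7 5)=[0, 8, 5, 1, 9, 4, 6, 2, 3, 7]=(1 8 3)(2 5 4 9 7)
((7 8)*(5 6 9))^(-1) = (5 9 6)(7 8)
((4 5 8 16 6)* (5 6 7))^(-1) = (4 6)(5 7 16 8)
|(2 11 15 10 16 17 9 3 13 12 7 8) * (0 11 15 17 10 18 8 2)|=12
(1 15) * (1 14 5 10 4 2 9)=(1 15 14 5 10 4 2 9)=[0, 15, 9, 3, 2, 10, 6, 7, 8, 1, 4, 11, 12, 13, 5, 14]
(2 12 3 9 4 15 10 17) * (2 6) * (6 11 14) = (2 12 3 9 4 15 10 17 11 14 6) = [0, 1, 12, 9, 15, 5, 2, 7, 8, 4, 17, 14, 3, 13, 6, 10, 16, 11]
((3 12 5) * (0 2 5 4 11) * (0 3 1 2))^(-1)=(1 5 2)(3 11 4 12)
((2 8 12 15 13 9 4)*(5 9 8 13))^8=((2 13 8 12 15 5 9 4))^8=(15)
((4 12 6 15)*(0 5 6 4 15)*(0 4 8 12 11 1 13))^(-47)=((15)(0 5 6 4 11 1 13)(8 12))^(-47)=(15)(0 6 11 13 5 4 1)(8 12)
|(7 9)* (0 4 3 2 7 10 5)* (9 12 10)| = 8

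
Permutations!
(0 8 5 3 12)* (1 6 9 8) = (0 1 6 9 8 5 3 12) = [1, 6, 2, 12, 4, 3, 9, 7, 5, 8, 10, 11, 0]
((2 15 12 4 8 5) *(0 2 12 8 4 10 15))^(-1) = (0 2)(5 8 15 10 12)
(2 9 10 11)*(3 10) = (2 9 3 10 11) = [0, 1, 9, 10, 4, 5, 6, 7, 8, 3, 11, 2]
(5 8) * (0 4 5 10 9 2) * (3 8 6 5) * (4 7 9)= (0 7 9 2)(3 8 10 4)(5 6)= [7, 1, 0, 8, 3, 6, 5, 9, 10, 2, 4]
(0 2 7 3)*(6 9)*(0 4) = (0 2 7 3 4)(6 9) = [2, 1, 7, 4, 0, 5, 9, 3, 8, 6]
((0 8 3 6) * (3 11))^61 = (0 8 11 3 6) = ((0 8 11 3 6))^61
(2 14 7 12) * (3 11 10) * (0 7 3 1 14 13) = [7, 14, 13, 11, 4, 5, 6, 12, 8, 9, 1, 10, 2, 0, 3] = (0 7 12 2 13)(1 14 3 11 10)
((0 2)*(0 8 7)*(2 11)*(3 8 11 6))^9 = ((0 6 3 8 7)(2 11))^9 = (0 7 8 3 6)(2 11)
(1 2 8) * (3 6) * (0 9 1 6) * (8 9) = (0 8 6 3)(1 2 9) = [8, 2, 9, 0, 4, 5, 3, 7, 6, 1]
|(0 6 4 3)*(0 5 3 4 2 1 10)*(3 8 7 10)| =9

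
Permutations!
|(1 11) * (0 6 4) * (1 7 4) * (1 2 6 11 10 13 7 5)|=8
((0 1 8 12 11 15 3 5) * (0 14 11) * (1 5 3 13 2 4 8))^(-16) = (0 15 8 14 2)(4 5 13 12 11)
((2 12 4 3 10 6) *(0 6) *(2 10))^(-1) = (0 10 6)(2 3 4 12) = ((0 6 10)(2 12 4 3))^(-1)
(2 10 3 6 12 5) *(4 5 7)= (2 10 3 6 12 7 4 5)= [0, 1, 10, 6, 5, 2, 12, 4, 8, 9, 3, 11, 7]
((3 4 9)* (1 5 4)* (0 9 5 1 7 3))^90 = ((0 9)(3 7)(4 5))^90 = (9)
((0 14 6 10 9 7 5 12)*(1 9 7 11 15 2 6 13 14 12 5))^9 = ((0 12)(1 9 11 15 2 6 10 7)(13 14))^9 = (0 12)(1 9 11 15 2 6 10 7)(13 14)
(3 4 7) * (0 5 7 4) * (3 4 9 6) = (0 5 7 4 9 6 3) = [5, 1, 2, 0, 9, 7, 3, 4, 8, 6]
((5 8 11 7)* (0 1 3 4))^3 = ((0 1 3 4)(5 8 11 7))^3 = (0 4 3 1)(5 7 11 8)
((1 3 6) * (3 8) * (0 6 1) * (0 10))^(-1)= (0 10 6)(1 3 8)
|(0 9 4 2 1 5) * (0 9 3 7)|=|(0 3 7)(1 5 9 4 2)|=15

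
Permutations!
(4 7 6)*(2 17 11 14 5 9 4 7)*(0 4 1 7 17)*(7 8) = (0 4 2)(1 8 7 6 17 11 14 5 9) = [4, 8, 0, 3, 2, 9, 17, 6, 7, 1, 10, 14, 12, 13, 5, 15, 16, 11]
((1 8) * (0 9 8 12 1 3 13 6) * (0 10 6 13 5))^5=(13)(1 12)(6 10)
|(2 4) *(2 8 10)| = |(2 4 8 10)| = 4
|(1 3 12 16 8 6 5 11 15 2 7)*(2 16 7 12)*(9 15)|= |(1 3 2 12 7)(5 11 9 15 16 8 6)|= 35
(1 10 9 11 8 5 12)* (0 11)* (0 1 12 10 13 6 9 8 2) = (0 11 2)(1 13 6 9)(5 10 8) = [11, 13, 0, 3, 4, 10, 9, 7, 5, 1, 8, 2, 12, 6]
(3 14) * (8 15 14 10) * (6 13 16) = (3 10 8 15 14)(6 13 16) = [0, 1, 2, 10, 4, 5, 13, 7, 15, 9, 8, 11, 12, 16, 3, 14, 6]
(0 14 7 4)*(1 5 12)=(0 14 7 4)(1 5 12)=[14, 5, 2, 3, 0, 12, 6, 4, 8, 9, 10, 11, 1, 13, 7]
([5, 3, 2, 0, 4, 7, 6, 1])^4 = [3, 7, 2, 1, 4, 0, 6, 5]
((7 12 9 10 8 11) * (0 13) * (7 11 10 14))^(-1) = (0 13)(7 14 9 12)(8 10) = ((0 13)(7 12 9 14)(8 10))^(-1)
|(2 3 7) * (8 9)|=6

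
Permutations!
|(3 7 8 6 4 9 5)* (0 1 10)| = |(0 1 10)(3 7 8 6 4 9 5)| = 21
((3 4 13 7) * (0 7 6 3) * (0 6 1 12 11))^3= (0 3 1)(4 12 7)(6 13 11)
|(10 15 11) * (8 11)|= |(8 11 10 15)|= 4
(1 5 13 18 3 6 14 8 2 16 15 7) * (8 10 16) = (1 5 13 18 3 6 14 10 16 15 7)(2 8) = [0, 5, 8, 6, 4, 13, 14, 1, 2, 9, 16, 11, 12, 18, 10, 7, 15, 17, 3]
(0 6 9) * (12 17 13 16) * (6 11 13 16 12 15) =(0 11 13 12 17 16 15 6 9) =[11, 1, 2, 3, 4, 5, 9, 7, 8, 0, 10, 13, 17, 12, 14, 6, 15, 16]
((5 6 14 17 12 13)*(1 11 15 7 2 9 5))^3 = ((1 11 15 7 2 9 5 6 14 17 12 13))^3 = (1 7 5 17)(2 6 12 11)(9 14 13 15)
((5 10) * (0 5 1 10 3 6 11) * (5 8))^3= ((0 8 5 3 6 11)(1 10))^3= (0 3)(1 10)(5 11)(6 8)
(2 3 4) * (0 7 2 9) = (0 7 2 3 4 9) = [7, 1, 3, 4, 9, 5, 6, 2, 8, 0]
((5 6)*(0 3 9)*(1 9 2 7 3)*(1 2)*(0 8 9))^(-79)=(0 2 7 3 1)(5 6)(8 9)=((0 2 7 3 1)(5 6)(8 9))^(-79)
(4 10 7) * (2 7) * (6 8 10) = [0, 1, 7, 3, 6, 5, 8, 4, 10, 9, 2] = (2 7 4 6 8 10)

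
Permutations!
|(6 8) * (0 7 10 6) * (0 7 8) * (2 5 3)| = 15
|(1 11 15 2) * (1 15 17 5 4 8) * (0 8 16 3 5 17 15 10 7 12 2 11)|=12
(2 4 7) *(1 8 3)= (1 8 3)(2 4 7)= [0, 8, 4, 1, 7, 5, 6, 2, 3]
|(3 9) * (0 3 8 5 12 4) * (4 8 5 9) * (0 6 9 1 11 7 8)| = 28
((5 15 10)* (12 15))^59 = (5 10 15 12)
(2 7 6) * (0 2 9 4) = (0 2 7 6 9 4) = [2, 1, 7, 3, 0, 5, 9, 6, 8, 4]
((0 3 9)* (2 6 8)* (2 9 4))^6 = (0 9 8 6 2 4 3)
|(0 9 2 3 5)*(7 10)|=10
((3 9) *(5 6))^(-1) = (3 9)(5 6)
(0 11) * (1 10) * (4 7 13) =(0 11)(1 10)(4 7 13) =[11, 10, 2, 3, 7, 5, 6, 13, 8, 9, 1, 0, 12, 4]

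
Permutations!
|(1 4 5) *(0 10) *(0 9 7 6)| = |(0 10 9 7 6)(1 4 5)| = 15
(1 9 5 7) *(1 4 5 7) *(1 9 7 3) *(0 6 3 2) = (0 6 3 1 7 4 5 9 2) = [6, 7, 0, 1, 5, 9, 3, 4, 8, 2]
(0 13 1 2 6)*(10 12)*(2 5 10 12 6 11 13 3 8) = (0 3 8 2 11 13 1 5 10 6) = [3, 5, 11, 8, 4, 10, 0, 7, 2, 9, 6, 13, 12, 1]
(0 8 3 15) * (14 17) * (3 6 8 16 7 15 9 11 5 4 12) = (0 16 7 15)(3 9 11 5 4 12)(6 8)(14 17) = [16, 1, 2, 9, 12, 4, 8, 15, 6, 11, 10, 5, 3, 13, 17, 0, 7, 14]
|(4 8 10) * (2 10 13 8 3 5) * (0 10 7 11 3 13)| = 5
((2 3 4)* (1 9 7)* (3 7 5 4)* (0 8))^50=((0 8)(1 9 5 4 2 7))^50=(1 5 2)(4 7 9)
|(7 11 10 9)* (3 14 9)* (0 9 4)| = 8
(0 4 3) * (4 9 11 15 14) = (0 9 11 15 14 4 3) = [9, 1, 2, 0, 3, 5, 6, 7, 8, 11, 10, 15, 12, 13, 4, 14]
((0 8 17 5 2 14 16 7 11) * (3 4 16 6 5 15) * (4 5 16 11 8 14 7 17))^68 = ((0 14 6 16 17 15 3 5 2 7 8 4 11))^68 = (0 16 3 7 11 6 15 2 4 14 17 5 8)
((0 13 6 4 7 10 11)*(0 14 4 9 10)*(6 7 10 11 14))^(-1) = (0 7 13)(4 14 10)(6 11 9)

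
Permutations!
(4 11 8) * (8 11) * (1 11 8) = [0, 11, 2, 3, 1, 5, 6, 7, 4, 9, 10, 8] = (1 11 8 4)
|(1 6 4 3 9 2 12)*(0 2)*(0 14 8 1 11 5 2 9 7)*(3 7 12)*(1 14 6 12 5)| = 30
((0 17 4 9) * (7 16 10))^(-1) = (0 9 4 17)(7 10 16) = ((0 17 4 9)(7 16 10))^(-1)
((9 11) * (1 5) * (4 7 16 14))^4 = ((1 5)(4 7 16 14)(9 11))^4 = (16)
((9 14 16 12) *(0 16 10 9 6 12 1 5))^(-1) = ((0 16 1 5)(6 12)(9 14 10))^(-1) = (0 5 1 16)(6 12)(9 10 14)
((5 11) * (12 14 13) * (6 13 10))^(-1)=(5 11)(6 10 14 12 13)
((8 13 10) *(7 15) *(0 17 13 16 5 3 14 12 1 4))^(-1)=(0 4 1 12 14 3 5 16 8 10 13 17)(7 15)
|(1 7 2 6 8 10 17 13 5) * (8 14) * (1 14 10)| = |(1 7 2 6 10 17 13 5 14 8)| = 10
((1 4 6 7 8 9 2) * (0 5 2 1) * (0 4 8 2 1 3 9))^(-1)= ((0 5 1 8)(2 4 6 7)(3 9))^(-1)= (0 8 1 5)(2 7 6 4)(3 9)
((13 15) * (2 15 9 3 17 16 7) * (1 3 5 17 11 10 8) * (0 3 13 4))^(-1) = (0 4 15 2 7 16 17 5 9 13 1 8 10 11 3)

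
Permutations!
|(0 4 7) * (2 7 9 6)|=6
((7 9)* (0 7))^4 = ((0 7 9))^4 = (0 7 9)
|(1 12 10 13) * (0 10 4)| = |(0 10 13 1 12 4)| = 6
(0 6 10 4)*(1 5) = (0 6 10 4)(1 5) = [6, 5, 2, 3, 0, 1, 10, 7, 8, 9, 4]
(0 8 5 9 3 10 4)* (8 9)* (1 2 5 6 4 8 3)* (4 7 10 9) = [4, 2, 5, 9, 0, 3, 7, 10, 6, 1, 8] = (0 4)(1 2 5 3 9)(6 7 10 8)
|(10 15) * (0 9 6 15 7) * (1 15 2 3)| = 9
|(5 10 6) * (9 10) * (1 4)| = 4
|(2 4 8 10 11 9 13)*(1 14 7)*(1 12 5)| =|(1 14 7 12 5)(2 4 8 10 11 9 13)| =35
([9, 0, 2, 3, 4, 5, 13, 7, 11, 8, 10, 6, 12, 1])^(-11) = [11, 8, 2, 3, 4, 5, 0, 7, 13, 6, 10, 1, 12, 9]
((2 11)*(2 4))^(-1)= (2 4 11)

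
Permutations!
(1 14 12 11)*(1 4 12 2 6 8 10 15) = [0, 14, 6, 3, 12, 5, 8, 7, 10, 9, 15, 4, 11, 13, 2, 1] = (1 14 2 6 8 10 15)(4 12 11)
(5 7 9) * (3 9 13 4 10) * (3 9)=(4 10 9 5 7 13)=[0, 1, 2, 3, 10, 7, 6, 13, 8, 5, 9, 11, 12, 4]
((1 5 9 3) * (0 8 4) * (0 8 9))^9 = (0 5 1 3 9)(4 8)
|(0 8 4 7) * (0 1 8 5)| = |(0 5)(1 8 4 7)| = 4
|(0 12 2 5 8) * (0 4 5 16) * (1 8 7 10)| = 12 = |(0 12 2 16)(1 8 4 5 7 10)|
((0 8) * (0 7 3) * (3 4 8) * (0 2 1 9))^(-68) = ((0 3 2 1 9)(4 8 7))^(-68) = (0 2 9 3 1)(4 8 7)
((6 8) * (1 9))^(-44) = ((1 9)(6 8))^(-44) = (9)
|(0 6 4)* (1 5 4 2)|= |(0 6 2 1 5 4)|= 6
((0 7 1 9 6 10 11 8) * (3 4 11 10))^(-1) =((0 7 1 9 6 3 4 11 8))^(-1) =(0 8 11 4 3 6 9 1 7)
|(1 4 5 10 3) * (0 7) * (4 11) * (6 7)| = |(0 6 7)(1 11 4 5 10 3)| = 6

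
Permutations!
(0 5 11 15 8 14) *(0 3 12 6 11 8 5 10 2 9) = (0 10 2 9)(3 12 6 11 15 5 8 14) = [10, 1, 9, 12, 4, 8, 11, 7, 14, 0, 2, 15, 6, 13, 3, 5]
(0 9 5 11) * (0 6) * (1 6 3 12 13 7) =(0 9 5 11 3 12 13 7 1 6) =[9, 6, 2, 12, 4, 11, 0, 1, 8, 5, 10, 3, 13, 7]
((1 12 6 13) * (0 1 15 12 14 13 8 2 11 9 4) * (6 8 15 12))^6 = ((0 1 14 13 12 8 2 11 9 4)(6 15))^6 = (15)(0 2 14 9 12)(1 11 13 4 8)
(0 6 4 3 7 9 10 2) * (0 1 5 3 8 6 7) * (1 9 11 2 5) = [7, 1, 9, 0, 8, 3, 4, 11, 6, 10, 5, 2] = (0 7 11 2 9 10 5 3)(4 8 6)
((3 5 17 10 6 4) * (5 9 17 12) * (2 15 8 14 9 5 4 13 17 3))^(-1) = (2 4 12 5 3 9 14 8 15)(6 10 17 13)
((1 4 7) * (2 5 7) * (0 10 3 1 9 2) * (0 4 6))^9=((0 10 3 1 6)(2 5 7 9))^9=(0 6 1 3 10)(2 5 7 9)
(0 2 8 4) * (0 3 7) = [2, 1, 8, 7, 3, 5, 6, 0, 4] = (0 2 8 4 3 7)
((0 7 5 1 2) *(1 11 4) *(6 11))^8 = (11)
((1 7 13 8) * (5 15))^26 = (15)(1 13)(7 8)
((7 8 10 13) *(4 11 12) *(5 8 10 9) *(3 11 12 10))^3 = (3 13 11 7 10)(4 12)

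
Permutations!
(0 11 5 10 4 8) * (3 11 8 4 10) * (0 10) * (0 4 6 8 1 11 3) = (0 1 11 5)(4 6 8 10) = [1, 11, 2, 3, 6, 0, 8, 7, 10, 9, 4, 5]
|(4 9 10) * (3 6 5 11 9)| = 7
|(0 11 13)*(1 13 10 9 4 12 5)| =|(0 11 10 9 4 12 5 1 13)| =9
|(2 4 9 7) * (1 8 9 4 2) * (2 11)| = |(1 8 9 7)(2 11)| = 4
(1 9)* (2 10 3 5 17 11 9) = [0, 2, 10, 5, 4, 17, 6, 7, 8, 1, 3, 9, 12, 13, 14, 15, 16, 11] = (1 2 10 3 5 17 11 9)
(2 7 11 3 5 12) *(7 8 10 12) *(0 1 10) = [1, 10, 8, 5, 4, 7, 6, 11, 0, 9, 12, 3, 2] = (0 1 10 12 2 8)(3 5 7 11)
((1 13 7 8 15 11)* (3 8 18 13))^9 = (18)(1 11 15 8 3)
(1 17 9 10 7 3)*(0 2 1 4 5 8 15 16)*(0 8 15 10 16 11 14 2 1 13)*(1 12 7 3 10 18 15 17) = (0 12 7 10 3 4 5 17 9 16 8 18 15 11 14 2 13) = [12, 1, 13, 4, 5, 17, 6, 10, 18, 16, 3, 14, 7, 0, 2, 11, 8, 9, 15]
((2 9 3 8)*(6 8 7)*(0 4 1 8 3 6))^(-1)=(0 7 3 6 9 2 8 1 4)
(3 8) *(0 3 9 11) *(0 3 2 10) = [2, 1, 10, 8, 4, 5, 6, 7, 9, 11, 0, 3] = (0 2 10)(3 8 9 11)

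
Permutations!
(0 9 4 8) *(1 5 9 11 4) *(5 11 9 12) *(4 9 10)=(0 10 4 8)(1 11 9)(5 12)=[10, 11, 2, 3, 8, 12, 6, 7, 0, 1, 4, 9, 5]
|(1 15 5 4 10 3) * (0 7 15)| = 8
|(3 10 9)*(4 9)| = |(3 10 4 9)| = 4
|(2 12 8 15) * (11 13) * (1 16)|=|(1 16)(2 12 8 15)(11 13)|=4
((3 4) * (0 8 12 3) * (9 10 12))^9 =(0 9 12 4 8 10 3)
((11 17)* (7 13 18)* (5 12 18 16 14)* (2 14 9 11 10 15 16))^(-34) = ((2 14 5 12 18 7 13)(9 11 17 10 15 16))^(-34) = (2 14 5 12 18 7 13)(9 17 15)(10 16 11)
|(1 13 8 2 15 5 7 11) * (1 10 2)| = |(1 13 8)(2 15 5 7 11 10)| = 6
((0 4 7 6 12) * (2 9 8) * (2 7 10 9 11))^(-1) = (0 12 6 7 8 9 10 4)(2 11)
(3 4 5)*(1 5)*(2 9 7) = (1 5 3 4)(2 9 7) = [0, 5, 9, 4, 1, 3, 6, 2, 8, 7]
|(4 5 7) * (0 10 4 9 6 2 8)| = |(0 10 4 5 7 9 6 2 8)| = 9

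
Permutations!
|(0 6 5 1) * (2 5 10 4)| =7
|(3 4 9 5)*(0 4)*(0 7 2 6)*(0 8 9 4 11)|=|(0 11)(2 6 8 9 5 3 7)|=14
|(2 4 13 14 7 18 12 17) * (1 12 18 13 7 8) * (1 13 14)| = 9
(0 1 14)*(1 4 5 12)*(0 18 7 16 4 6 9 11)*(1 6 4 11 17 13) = (0 4 5 12 6 9 17 13 1 14 18 7 16 11) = [4, 14, 2, 3, 5, 12, 9, 16, 8, 17, 10, 0, 6, 1, 18, 15, 11, 13, 7]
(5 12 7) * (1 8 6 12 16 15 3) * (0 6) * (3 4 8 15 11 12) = [6, 15, 2, 1, 8, 16, 3, 5, 0, 9, 10, 12, 7, 13, 14, 4, 11] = (0 6 3 1 15 4 8)(5 16 11 12 7)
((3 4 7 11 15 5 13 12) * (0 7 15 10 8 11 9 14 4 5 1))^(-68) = (0 9 4 1 7 14 15)(8 11 10)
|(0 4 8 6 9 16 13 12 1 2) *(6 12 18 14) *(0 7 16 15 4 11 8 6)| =44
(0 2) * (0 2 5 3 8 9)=[5, 1, 2, 8, 4, 3, 6, 7, 9, 0]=(0 5 3 8 9)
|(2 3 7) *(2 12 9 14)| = |(2 3 7 12 9 14)| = 6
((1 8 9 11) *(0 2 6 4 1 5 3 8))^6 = (0 2 6 4 1)(3 8 9 11 5)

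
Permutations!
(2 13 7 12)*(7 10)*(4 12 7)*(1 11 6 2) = (1 11 6 2 13 10 4 12) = [0, 11, 13, 3, 12, 5, 2, 7, 8, 9, 4, 6, 1, 10]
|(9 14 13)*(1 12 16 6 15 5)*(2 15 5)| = 30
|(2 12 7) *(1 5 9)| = |(1 5 9)(2 12 7)| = 3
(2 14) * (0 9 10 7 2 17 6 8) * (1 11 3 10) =[9, 11, 14, 10, 4, 5, 8, 2, 0, 1, 7, 3, 12, 13, 17, 15, 16, 6] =(0 9 1 11 3 10 7 2 14 17 6 8)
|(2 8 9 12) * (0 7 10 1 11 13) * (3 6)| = 12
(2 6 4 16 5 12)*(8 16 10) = (2 6 4 10 8 16 5 12) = [0, 1, 6, 3, 10, 12, 4, 7, 16, 9, 8, 11, 2, 13, 14, 15, 5]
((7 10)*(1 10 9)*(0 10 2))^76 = ((0 10 7 9 1 2))^76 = (0 1 7)(2 9 10)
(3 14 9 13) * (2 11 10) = (2 11 10)(3 14 9 13) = [0, 1, 11, 14, 4, 5, 6, 7, 8, 13, 2, 10, 12, 3, 9]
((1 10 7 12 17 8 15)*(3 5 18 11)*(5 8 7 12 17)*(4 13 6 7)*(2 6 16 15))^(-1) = ((1 10 12 5 18 11 3 8 2 6 7 17 4 13 16 15))^(-1) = (1 15 16 13 4 17 7 6 2 8 3 11 18 5 12 10)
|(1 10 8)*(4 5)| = 6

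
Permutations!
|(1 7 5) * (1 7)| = |(5 7)| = 2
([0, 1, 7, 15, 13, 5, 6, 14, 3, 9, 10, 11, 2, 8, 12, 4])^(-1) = [0, 1, 12, 8, 15, 5, 6, 2, 13, 9, 10, 11, 14, 4, 7, 3]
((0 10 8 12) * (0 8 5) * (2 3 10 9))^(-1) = (0 5 10 3 2 9)(8 12)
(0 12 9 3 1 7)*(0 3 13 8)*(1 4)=(0 12 9 13 8)(1 7 3 4)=[12, 7, 2, 4, 1, 5, 6, 3, 0, 13, 10, 11, 9, 8]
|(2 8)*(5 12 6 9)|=|(2 8)(5 12 6 9)|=4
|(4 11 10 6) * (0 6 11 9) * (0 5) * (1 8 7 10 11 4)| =9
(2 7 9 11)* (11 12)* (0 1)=(0 1)(2 7 9 12 11)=[1, 0, 7, 3, 4, 5, 6, 9, 8, 12, 10, 2, 11]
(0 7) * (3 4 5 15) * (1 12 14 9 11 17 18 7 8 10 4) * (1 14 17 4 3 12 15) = [8, 15, 2, 14, 5, 1, 6, 0, 10, 11, 3, 4, 17, 13, 9, 12, 16, 18, 7] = (0 8 10 3 14 9 11 4 5 1 15 12 17 18 7)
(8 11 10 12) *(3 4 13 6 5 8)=(3 4 13 6 5 8 11 10 12)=[0, 1, 2, 4, 13, 8, 5, 7, 11, 9, 12, 10, 3, 6]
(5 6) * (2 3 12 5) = (2 3 12 5 6) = [0, 1, 3, 12, 4, 6, 2, 7, 8, 9, 10, 11, 5]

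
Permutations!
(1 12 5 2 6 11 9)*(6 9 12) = (1 6 11 12 5 2 9) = [0, 6, 9, 3, 4, 2, 11, 7, 8, 1, 10, 12, 5]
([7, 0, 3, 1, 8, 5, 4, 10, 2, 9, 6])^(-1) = (0 1 3 2 8 4 6 10 7)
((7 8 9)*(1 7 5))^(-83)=((1 7 8 9 5))^(-83)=(1 8 5 7 9)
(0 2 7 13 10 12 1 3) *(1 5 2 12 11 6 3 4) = (0 12 5 2 7 13 10 11 6 3)(1 4) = [12, 4, 7, 0, 1, 2, 3, 13, 8, 9, 11, 6, 5, 10]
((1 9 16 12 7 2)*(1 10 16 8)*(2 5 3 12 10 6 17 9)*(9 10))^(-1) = (1 8 9 16 10 17 6 2)(3 5 7 12) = ((1 2 6 17 10 16 9 8)(3 12 7 5))^(-1)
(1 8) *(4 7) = (1 8)(4 7) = [0, 8, 2, 3, 7, 5, 6, 4, 1]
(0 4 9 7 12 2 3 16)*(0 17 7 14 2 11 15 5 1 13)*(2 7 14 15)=(0 4 9 15 5 1 13)(2 3 16 17 14 7 12 11)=[4, 13, 3, 16, 9, 1, 6, 12, 8, 15, 10, 2, 11, 0, 7, 5, 17, 14]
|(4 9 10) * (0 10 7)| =5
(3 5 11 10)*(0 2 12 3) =[2, 1, 12, 5, 4, 11, 6, 7, 8, 9, 0, 10, 3] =(0 2 12 3 5 11 10)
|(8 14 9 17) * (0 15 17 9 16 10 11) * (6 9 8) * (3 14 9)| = |(0 15 17 6 3 14 16 10 11)(8 9)| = 18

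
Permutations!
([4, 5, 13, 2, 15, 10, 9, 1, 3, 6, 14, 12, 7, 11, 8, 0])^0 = [0, 1, 2, 3, 4, 5, 6, 7, 8, 9, 10, 11, 12, 13, 14, 15]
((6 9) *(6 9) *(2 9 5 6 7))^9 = ((2 9 5 6 7))^9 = (2 7 6 5 9)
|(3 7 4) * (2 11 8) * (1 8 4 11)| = 12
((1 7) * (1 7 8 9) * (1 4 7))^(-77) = ((1 8 9 4 7))^(-77) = (1 4 8 7 9)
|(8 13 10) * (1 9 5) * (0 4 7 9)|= |(0 4 7 9 5 1)(8 13 10)|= 6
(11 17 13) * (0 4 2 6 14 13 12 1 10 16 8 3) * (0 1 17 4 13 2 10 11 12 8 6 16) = [13, 11, 16, 1, 10, 5, 14, 7, 3, 9, 0, 4, 17, 12, 2, 15, 6, 8] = (0 13 12 17 8 3 1 11 4 10)(2 16 6 14)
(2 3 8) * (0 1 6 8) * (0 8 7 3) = [1, 6, 0, 8, 4, 5, 7, 3, 2] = (0 1 6 7 3 8 2)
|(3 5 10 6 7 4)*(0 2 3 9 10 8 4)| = 10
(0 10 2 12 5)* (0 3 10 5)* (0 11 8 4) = (0 5 3 10 2 12 11 8 4) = [5, 1, 12, 10, 0, 3, 6, 7, 4, 9, 2, 8, 11]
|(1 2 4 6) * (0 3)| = 4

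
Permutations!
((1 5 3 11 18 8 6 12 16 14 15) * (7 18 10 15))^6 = (6 8 18 7 14 16 12)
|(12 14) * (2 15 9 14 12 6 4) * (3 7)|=6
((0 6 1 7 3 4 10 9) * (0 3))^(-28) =((0 6 1 7)(3 4 10 9))^(-28) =(10)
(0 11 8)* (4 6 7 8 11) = (11)(0 4 6 7 8) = [4, 1, 2, 3, 6, 5, 7, 8, 0, 9, 10, 11]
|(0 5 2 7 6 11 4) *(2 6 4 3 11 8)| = |(0 5 6 8 2 7 4)(3 11)| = 14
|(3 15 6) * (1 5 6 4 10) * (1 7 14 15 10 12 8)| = 11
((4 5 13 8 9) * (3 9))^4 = (3 13 4)(5 9 8)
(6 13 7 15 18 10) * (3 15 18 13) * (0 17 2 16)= (0 17 2 16)(3 15 13 7 18 10 6)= [17, 1, 16, 15, 4, 5, 3, 18, 8, 9, 6, 11, 12, 7, 14, 13, 0, 2, 10]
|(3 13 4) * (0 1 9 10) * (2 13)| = |(0 1 9 10)(2 13 4 3)| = 4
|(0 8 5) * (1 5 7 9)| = 6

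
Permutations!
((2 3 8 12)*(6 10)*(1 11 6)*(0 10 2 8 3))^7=((0 10 1 11 6 2)(8 12))^7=(0 10 1 11 6 2)(8 12)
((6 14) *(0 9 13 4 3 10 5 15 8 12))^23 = ((0 9 13 4 3 10 5 15 8 12)(6 14))^23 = (0 4 5 12 13 10 8 9 3 15)(6 14)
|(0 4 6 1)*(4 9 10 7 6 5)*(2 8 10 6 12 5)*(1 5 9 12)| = |(0 12 9 6 5 4 2 8 10 7 1)| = 11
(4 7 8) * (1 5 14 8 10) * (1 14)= (1 5)(4 7 10 14 8)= [0, 5, 2, 3, 7, 1, 6, 10, 4, 9, 14, 11, 12, 13, 8]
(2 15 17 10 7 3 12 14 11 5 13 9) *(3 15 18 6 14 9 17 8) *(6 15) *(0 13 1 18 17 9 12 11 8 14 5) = [13, 18, 17, 11, 4, 1, 5, 6, 3, 2, 7, 0, 12, 9, 8, 14, 16, 10, 15] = (0 13 9 2 17 10 7 6 5 1 18 15 14 8 3 11)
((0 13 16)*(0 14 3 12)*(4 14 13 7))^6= ((0 7 4 14 3 12)(13 16))^6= (16)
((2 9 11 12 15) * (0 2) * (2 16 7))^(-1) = (0 15 12 11 9 2 7 16)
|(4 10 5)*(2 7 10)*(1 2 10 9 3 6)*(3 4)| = |(1 2 7 9 4 10 5 3 6)| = 9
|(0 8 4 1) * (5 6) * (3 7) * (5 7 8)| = 8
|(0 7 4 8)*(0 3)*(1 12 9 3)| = |(0 7 4 8 1 12 9 3)| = 8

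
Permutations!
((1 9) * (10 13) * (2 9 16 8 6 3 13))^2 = (1 8 3 10 9 16 6 13 2)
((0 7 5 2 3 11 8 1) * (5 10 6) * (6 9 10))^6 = ((0 7 6 5 2 3 11 8 1)(9 10))^6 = (0 11 5)(1 3 6)(2 7 8)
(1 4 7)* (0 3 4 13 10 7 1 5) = (0 3 4 1 13 10 7 5) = [3, 13, 2, 4, 1, 0, 6, 5, 8, 9, 7, 11, 12, 10]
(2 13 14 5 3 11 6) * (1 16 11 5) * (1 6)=(1 16 11)(2 13 14 6)(3 5)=[0, 16, 13, 5, 4, 3, 2, 7, 8, 9, 10, 1, 12, 14, 6, 15, 11]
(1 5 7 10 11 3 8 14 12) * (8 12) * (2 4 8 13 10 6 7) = (1 5 2 4 8 14 13 10 11 3 12)(6 7) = [0, 5, 4, 12, 8, 2, 7, 6, 14, 9, 11, 3, 1, 10, 13]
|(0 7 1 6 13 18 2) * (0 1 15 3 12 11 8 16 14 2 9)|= |(0 7 15 3 12 11 8 16 14 2 1 6 13 18 9)|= 15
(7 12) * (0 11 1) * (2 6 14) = (0 11 1)(2 6 14)(7 12) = [11, 0, 6, 3, 4, 5, 14, 12, 8, 9, 10, 1, 7, 13, 2]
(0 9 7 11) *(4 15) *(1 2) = (0 9 7 11)(1 2)(4 15) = [9, 2, 1, 3, 15, 5, 6, 11, 8, 7, 10, 0, 12, 13, 14, 4]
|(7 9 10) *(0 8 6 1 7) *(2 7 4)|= 9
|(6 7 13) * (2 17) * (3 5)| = |(2 17)(3 5)(6 7 13)| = 6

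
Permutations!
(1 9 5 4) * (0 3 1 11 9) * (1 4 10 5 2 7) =(0 3 4 11 9 2 7 1)(5 10) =[3, 0, 7, 4, 11, 10, 6, 1, 8, 2, 5, 9]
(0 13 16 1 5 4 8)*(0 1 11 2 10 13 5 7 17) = (0 5 4 8 1 7 17)(2 10 13 16 11) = [5, 7, 10, 3, 8, 4, 6, 17, 1, 9, 13, 2, 12, 16, 14, 15, 11, 0]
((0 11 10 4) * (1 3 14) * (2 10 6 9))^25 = ((0 11 6 9 2 10 4)(1 3 14))^25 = (0 2 11 10 6 4 9)(1 3 14)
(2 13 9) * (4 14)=(2 13 9)(4 14)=[0, 1, 13, 3, 14, 5, 6, 7, 8, 2, 10, 11, 12, 9, 4]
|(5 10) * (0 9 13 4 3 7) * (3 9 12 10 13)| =9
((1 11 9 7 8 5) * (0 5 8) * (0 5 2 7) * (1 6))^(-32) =((0 2 7 5 6 1 11 9))^(-32) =(11)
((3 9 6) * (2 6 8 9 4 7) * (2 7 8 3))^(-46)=(3 8)(4 9)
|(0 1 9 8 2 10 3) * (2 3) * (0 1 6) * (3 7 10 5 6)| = 10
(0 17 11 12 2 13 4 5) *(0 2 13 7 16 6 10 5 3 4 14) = (0 17 11 12 13 14)(2 7 16 6 10 5)(3 4) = [17, 1, 7, 4, 3, 2, 10, 16, 8, 9, 5, 12, 13, 14, 0, 15, 6, 11]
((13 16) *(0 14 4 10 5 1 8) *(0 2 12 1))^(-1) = (0 5 10 4 14)(1 12 2 8)(13 16)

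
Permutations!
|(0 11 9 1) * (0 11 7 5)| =|(0 7 5)(1 11 9)| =3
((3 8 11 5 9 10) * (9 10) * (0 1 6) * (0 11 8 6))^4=(3 10 5 11 6)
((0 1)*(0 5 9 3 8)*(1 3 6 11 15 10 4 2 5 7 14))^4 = ((0 3 8)(1 7 14)(2 5 9 6 11 15 10 4))^4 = (0 3 8)(1 7 14)(2 11)(4 6)(5 15)(9 10)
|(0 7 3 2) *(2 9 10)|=6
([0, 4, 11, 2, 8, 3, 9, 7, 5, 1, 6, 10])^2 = [0, 8, 10, 11, 5, 2, 1, 7, 3, 4, 9, 6]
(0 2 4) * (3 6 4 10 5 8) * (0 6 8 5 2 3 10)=(0 3 8 10 2)(4 6)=[3, 1, 0, 8, 6, 5, 4, 7, 10, 9, 2]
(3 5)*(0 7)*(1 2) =(0 7)(1 2)(3 5) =[7, 2, 1, 5, 4, 3, 6, 0]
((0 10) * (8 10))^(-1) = (0 10 8)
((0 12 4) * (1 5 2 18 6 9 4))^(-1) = ((0 12 1 5 2 18 6 9 4))^(-1) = (0 4 9 6 18 2 5 1 12)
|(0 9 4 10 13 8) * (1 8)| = 7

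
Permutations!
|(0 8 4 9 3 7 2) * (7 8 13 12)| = 20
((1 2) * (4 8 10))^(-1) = (1 2)(4 10 8)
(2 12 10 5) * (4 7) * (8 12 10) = [0, 1, 10, 3, 7, 2, 6, 4, 12, 9, 5, 11, 8] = (2 10 5)(4 7)(8 12)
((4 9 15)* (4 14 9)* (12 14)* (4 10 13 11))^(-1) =((4 10 13 11)(9 15 12 14))^(-1) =(4 11 13 10)(9 14 12 15)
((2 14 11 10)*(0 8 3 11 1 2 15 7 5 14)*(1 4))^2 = ((0 8 3 11 10 15 7 5 14 4 1 2))^2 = (0 3 10 7 14 1)(2 8 11 15 5 4)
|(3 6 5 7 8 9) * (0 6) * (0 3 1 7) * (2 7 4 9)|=3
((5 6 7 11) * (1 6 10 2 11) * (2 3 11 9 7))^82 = (1 2 7 6 9)(3 5)(10 11)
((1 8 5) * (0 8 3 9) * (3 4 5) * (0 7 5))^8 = (9)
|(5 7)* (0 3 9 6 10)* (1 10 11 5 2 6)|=5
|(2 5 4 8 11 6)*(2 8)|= |(2 5 4)(6 8 11)|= 3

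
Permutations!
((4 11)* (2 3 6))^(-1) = ((2 3 6)(4 11))^(-1) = (2 6 3)(4 11)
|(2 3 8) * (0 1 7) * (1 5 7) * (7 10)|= |(0 5 10 7)(2 3 8)|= 12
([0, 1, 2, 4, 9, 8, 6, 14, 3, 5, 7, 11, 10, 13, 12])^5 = (7 14 12 10)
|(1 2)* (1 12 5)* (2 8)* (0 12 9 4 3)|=9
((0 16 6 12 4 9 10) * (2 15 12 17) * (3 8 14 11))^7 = (0 4 2 16 9 15 6 10 12 17)(3 11 14 8)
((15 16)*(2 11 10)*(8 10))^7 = (2 10 8 11)(15 16)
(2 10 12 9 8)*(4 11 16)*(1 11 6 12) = [0, 11, 10, 3, 6, 5, 12, 7, 2, 8, 1, 16, 9, 13, 14, 15, 4] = (1 11 16 4 6 12 9 8 2 10)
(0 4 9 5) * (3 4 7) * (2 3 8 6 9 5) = [7, 1, 3, 4, 5, 0, 9, 8, 6, 2] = (0 7 8 6 9 2 3 4 5)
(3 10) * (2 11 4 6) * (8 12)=(2 11 4 6)(3 10)(8 12)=[0, 1, 11, 10, 6, 5, 2, 7, 12, 9, 3, 4, 8]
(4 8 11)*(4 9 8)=(8 11 9)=[0, 1, 2, 3, 4, 5, 6, 7, 11, 8, 10, 9]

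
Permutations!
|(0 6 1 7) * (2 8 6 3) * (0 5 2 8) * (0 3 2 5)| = 7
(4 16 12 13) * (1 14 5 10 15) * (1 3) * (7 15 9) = (1 14 5 10 9 7 15 3)(4 16 12 13) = [0, 14, 2, 1, 16, 10, 6, 15, 8, 7, 9, 11, 13, 4, 5, 3, 12]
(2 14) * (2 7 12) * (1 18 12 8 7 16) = (1 18 12 2 14 16)(7 8) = [0, 18, 14, 3, 4, 5, 6, 8, 7, 9, 10, 11, 2, 13, 16, 15, 1, 17, 12]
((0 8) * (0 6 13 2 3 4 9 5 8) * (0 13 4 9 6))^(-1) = ((0 13 2 3 9 5 8)(4 6))^(-1) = (0 8 5 9 3 2 13)(4 6)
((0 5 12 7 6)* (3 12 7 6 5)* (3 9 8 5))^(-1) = ((0 9 8 5 7 3 12 6))^(-1) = (0 6 12 3 7 5 8 9)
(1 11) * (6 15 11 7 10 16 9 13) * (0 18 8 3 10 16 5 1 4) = (0 18 8 3 10 5 1 7 16 9 13 6 15 11 4) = [18, 7, 2, 10, 0, 1, 15, 16, 3, 13, 5, 4, 12, 6, 14, 11, 9, 17, 8]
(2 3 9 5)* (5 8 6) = (2 3 9 8 6 5) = [0, 1, 3, 9, 4, 2, 5, 7, 6, 8]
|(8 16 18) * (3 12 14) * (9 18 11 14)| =8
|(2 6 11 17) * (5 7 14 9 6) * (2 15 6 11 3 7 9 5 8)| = 18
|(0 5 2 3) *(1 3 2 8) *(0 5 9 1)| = 6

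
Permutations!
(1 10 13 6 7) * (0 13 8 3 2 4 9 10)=(0 13 6 7 1)(2 4 9 10 8 3)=[13, 0, 4, 2, 9, 5, 7, 1, 3, 10, 8, 11, 12, 6]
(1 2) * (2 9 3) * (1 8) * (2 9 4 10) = [0, 4, 8, 9, 10, 5, 6, 7, 1, 3, 2] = (1 4 10 2 8)(3 9)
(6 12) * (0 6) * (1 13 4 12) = (0 6 1 13 4 12) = [6, 13, 2, 3, 12, 5, 1, 7, 8, 9, 10, 11, 0, 4]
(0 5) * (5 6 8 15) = (0 6 8 15 5) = [6, 1, 2, 3, 4, 0, 8, 7, 15, 9, 10, 11, 12, 13, 14, 5]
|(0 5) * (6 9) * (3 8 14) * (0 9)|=12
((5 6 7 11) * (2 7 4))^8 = ((2 7 11 5 6 4))^8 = (2 11 6)(4 7 5)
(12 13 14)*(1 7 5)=(1 7 5)(12 13 14)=[0, 7, 2, 3, 4, 1, 6, 5, 8, 9, 10, 11, 13, 14, 12]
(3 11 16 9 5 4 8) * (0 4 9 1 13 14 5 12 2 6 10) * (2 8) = [4, 13, 6, 11, 2, 9, 10, 7, 3, 12, 0, 16, 8, 14, 5, 15, 1] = (0 4 2 6 10)(1 13 14 5 9 12 8 3 11 16)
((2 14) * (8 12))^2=(14)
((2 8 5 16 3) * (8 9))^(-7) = (2 3 16 5 8 9)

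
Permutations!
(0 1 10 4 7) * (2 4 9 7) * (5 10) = (0 1 5 10 9 7)(2 4) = [1, 5, 4, 3, 2, 10, 6, 0, 8, 7, 9]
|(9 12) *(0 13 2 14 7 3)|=6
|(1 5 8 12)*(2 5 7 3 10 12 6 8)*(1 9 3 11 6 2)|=|(1 7 11 6 8 2 5)(3 10 12 9)|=28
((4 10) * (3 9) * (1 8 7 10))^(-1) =((1 8 7 10 4)(3 9))^(-1) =(1 4 10 7 8)(3 9)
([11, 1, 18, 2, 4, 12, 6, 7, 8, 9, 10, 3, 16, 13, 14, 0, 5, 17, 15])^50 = (0 3 18)(2 15 11)(5 16 12)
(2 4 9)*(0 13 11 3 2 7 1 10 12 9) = (0 13 11 3 2 4)(1 10 12 9 7) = [13, 10, 4, 2, 0, 5, 6, 1, 8, 7, 12, 3, 9, 11]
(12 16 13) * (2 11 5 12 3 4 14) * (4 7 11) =(2 4 14)(3 7 11 5 12 16 13) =[0, 1, 4, 7, 14, 12, 6, 11, 8, 9, 10, 5, 16, 3, 2, 15, 13]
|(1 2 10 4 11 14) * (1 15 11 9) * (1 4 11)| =|(1 2 10 11 14 15)(4 9)| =6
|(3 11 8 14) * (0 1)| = 4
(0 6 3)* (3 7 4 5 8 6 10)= (0 10 3)(4 5 8 6 7)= [10, 1, 2, 0, 5, 8, 7, 4, 6, 9, 3]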